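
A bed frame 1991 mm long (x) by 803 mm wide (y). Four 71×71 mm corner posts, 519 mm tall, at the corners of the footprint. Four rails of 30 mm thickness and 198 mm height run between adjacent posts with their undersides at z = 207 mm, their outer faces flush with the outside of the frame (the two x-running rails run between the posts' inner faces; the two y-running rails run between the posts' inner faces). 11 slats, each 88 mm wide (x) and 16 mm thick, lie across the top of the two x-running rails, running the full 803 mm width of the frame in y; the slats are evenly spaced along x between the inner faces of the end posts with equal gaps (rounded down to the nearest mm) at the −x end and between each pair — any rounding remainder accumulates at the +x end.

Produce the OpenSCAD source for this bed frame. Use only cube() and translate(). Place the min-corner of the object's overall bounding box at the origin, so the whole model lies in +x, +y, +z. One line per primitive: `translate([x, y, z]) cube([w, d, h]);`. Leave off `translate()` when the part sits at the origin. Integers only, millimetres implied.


cube([71, 71, 519]);
translate([0, 732, 0]) cube([71, 71, 519]);
translate([1920, 0, 0]) cube([71, 71, 519]);
translate([1920, 732, 0]) cube([71, 71, 519]);
translate([71, 0, 207]) cube([1849, 30, 198]);
translate([71, 773, 207]) cube([1849, 30, 198]);
translate([0, 71, 207]) cube([30, 661, 198]);
translate([1961, 71, 207]) cube([30, 661, 198]);
translate([144, 0, 405]) cube([88, 803, 16]);
translate([305, 0, 405]) cube([88, 803, 16]);
translate([466, 0, 405]) cube([88, 803, 16]);
translate([627, 0, 405]) cube([88, 803, 16]);
translate([788, 0, 405]) cube([88, 803, 16]);
translate([949, 0, 405]) cube([88, 803, 16]);
translate([1110, 0, 405]) cube([88, 803, 16]);
translate([1271, 0, 405]) cube([88, 803, 16]);
translate([1432, 0, 405]) cube([88, 803, 16]);
translate([1593, 0, 405]) cube([88, 803, 16]);
translate([1754, 0, 405]) cube([88, 803, 16]);


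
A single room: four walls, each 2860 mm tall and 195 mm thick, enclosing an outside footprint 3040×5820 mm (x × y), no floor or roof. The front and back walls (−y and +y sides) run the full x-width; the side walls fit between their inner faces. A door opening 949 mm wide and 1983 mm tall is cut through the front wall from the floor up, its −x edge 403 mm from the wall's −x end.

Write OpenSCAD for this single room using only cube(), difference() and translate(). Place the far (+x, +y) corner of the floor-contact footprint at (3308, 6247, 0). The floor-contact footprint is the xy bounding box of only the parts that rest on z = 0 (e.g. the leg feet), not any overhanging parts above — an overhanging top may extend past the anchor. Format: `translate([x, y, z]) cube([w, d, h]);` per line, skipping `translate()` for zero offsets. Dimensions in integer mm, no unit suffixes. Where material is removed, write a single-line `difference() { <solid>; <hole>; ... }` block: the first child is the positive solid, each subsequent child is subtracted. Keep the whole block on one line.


difference() { translate([268, 427, 0]) cube([3040, 195, 2860]); translate([671, 427, 0]) cube([949, 195, 1983]); }
translate([268, 6052, 0]) cube([3040, 195, 2860]);
translate([268, 622, 0]) cube([195, 5430, 2860]);
translate([3113, 622, 0]) cube([195, 5430, 2860]);


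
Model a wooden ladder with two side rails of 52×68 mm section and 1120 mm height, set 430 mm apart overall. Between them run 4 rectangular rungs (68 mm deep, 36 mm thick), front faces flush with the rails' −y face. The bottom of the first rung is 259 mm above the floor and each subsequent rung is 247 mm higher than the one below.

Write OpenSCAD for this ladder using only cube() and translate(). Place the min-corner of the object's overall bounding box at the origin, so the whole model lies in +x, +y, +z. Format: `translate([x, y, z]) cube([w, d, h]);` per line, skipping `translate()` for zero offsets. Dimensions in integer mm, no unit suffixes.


// rung span = 430 - 2*52 = 326
// rung[k] z = 259 + k*247
cube([52, 68, 1120]);
translate([378, 0, 0]) cube([52, 68, 1120]);
translate([52, 0, 259]) cube([326, 68, 36]);
translate([52, 0, 506]) cube([326, 68, 36]);
translate([52, 0, 753]) cube([326, 68, 36]);
translate([52, 0, 1000]) cube([326, 68, 36]);


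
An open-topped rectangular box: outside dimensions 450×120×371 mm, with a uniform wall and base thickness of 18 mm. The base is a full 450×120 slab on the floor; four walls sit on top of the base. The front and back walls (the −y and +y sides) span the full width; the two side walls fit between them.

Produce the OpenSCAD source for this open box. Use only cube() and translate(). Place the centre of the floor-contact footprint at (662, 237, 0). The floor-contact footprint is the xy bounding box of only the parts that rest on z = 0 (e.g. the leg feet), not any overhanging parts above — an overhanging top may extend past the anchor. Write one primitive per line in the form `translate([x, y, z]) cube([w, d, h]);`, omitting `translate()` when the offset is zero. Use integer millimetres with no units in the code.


translate([437, 177, 0]) cube([450, 120, 18]);
translate([437, 177, 18]) cube([450, 18, 353]);
translate([437, 279, 18]) cube([450, 18, 353]);
translate([437, 195, 18]) cube([18, 84, 353]);
translate([869, 195, 18]) cube([18, 84, 353]);


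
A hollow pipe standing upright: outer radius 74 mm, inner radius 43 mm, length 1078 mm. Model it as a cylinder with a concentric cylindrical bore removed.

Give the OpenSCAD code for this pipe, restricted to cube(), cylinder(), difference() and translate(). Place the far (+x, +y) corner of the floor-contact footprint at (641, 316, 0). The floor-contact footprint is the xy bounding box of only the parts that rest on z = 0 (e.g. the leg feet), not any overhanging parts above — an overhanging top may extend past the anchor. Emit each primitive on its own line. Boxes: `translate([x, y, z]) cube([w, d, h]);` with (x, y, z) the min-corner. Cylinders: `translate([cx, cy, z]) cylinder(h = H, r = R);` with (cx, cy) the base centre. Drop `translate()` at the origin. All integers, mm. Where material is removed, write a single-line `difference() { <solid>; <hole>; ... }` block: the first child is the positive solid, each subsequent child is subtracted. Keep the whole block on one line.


difference() { translate([567, 242, 0]) cylinder(h = 1078, r = 74); translate([567, 242, 0]) cylinder(h = 1078, r = 43); }


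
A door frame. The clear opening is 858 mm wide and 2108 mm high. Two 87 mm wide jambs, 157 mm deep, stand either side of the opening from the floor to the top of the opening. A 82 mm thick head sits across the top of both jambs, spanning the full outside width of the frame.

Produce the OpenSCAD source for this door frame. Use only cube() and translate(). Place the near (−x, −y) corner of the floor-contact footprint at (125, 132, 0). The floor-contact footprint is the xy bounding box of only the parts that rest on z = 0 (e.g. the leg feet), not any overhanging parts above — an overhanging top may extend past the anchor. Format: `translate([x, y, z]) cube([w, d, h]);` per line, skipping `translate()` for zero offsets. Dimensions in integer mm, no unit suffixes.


translate([125, 132, 0]) cube([87, 157, 2108]);
translate([1070, 132, 0]) cube([87, 157, 2108]);
translate([125, 132, 2108]) cube([1032, 157, 82]);


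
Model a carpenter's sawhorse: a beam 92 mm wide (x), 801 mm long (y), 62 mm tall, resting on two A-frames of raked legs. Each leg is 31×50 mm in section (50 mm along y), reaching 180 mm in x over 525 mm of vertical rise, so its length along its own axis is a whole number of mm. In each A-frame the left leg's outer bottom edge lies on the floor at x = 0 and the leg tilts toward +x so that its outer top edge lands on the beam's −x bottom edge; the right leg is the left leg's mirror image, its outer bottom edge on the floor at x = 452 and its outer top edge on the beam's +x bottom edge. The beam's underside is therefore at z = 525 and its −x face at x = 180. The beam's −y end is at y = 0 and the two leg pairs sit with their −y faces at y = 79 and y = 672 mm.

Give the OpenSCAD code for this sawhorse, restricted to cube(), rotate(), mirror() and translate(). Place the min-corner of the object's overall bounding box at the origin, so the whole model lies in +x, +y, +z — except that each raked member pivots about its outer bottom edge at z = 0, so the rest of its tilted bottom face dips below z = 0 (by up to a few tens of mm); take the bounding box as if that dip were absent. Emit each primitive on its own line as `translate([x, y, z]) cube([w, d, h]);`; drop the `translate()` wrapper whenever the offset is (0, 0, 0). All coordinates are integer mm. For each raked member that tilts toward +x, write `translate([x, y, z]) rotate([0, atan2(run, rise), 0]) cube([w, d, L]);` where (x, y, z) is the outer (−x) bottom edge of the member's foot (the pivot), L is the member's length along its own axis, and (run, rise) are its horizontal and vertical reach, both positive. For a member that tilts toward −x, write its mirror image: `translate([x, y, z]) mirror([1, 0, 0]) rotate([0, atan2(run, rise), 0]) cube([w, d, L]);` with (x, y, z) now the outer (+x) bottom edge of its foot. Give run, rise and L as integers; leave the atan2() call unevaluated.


translate([180, 0, 525]) cube([92, 801, 62]);
translate([0, 79, 0]) rotate([0, atan2(180, 525), 0]) cube([31, 50, 555]);
translate([452, 79, 0]) mirror([1, 0, 0]) rotate([0, atan2(180, 525), 0]) cube([31, 50, 555]);
translate([0, 672, 0]) rotate([0, atan2(180, 525), 0]) cube([31, 50, 555]);
translate([452, 672, 0]) mirror([1, 0, 0]) rotate([0, atan2(180, 525), 0]) cube([31, 50, 555]);


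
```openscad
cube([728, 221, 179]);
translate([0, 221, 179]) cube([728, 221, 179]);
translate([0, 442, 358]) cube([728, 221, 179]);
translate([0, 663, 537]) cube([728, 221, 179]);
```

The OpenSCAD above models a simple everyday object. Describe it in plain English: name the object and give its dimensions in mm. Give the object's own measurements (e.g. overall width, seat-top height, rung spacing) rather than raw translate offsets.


A straight staircase of 4 solid steps. Each step is 728 mm wide (x), 221 mm deep (y, the going) and 179 mm tall (the rise). The first step rests on the floor; each subsequent step sits one going further in +y and one rise higher in +z, directly behind and above the previous step with no overlap.


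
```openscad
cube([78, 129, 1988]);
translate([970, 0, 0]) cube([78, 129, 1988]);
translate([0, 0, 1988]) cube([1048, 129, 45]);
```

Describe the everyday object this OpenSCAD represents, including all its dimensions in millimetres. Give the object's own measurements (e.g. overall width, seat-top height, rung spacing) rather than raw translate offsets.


A door frame. The clear opening is 892 mm wide and 1988 mm high. Two 78 mm wide jambs, 129 mm deep, stand either side of the opening from the floor to the top of the opening. A 45 mm thick head sits across the top of both jambs, spanning the full outside width of the frame.


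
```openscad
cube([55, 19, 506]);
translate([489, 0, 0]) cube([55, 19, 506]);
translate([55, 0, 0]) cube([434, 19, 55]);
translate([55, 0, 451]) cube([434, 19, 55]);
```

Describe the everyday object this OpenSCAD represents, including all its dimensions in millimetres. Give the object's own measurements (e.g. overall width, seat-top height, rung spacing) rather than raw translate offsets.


A rectangular picture frame lying in the x–z plane (depth along y). The opening is 434 mm wide (x) by 396 mm tall (z), surrounded by a border 55 mm wide on all four sides. The frame is 19 mm deep and is made of two full-height vertical stiles with two horizontal rails fitted between them.


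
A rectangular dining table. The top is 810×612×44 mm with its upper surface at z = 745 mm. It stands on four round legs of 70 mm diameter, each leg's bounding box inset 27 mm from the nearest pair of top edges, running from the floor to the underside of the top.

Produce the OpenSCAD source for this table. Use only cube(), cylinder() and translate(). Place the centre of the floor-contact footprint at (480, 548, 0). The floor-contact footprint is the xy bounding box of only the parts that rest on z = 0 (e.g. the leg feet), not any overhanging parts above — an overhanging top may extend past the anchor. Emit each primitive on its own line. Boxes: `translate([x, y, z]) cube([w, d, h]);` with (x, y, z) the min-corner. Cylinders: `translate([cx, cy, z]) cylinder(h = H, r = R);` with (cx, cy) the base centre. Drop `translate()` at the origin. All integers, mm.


translate([75, 242, 701]) cube([810, 612, 44]);
translate([137, 304, 0]) cylinder(h = 701, r = 35);
translate([823, 304, 0]) cylinder(h = 701, r = 35);
translate([137, 792, 0]) cylinder(h = 701, r = 35);
translate([823, 792, 0]) cylinder(h = 701, r = 35);


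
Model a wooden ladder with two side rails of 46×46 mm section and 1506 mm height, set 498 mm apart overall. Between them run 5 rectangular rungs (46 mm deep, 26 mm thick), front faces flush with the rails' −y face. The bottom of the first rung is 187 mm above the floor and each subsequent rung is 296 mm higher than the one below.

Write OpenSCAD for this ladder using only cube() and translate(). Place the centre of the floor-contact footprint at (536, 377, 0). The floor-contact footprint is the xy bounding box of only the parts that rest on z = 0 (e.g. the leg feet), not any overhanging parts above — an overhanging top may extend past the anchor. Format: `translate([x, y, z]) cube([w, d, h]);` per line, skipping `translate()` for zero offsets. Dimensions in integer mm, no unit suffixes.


translate([287, 354, 0]) cube([46, 46, 1506]);
translate([739, 354, 0]) cube([46, 46, 1506]);
translate([333, 354, 187]) cube([406, 46, 26]);
translate([333, 354, 483]) cube([406, 46, 26]);
translate([333, 354, 779]) cube([406, 46, 26]);
translate([333, 354, 1075]) cube([406, 46, 26]);
translate([333, 354, 1371]) cube([406, 46, 26]);


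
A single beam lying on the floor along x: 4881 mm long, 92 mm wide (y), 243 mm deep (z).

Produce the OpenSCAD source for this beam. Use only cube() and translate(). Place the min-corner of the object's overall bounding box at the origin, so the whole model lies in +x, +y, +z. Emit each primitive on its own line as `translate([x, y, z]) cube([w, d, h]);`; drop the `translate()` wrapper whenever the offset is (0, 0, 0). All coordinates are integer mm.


cube([4881, 92, 243]);


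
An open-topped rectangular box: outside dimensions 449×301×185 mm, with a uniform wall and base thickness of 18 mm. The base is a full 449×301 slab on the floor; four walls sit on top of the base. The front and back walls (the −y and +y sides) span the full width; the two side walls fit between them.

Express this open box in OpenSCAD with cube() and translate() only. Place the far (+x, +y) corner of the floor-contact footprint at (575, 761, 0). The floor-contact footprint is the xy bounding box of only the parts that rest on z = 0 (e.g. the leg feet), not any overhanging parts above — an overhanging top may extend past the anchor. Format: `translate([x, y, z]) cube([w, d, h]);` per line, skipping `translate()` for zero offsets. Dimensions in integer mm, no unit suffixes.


translate([126, 460, 0]) cube([449, 301, 18]);
translate([126, 460, 18]) cube([449, 18, 167]);
translate([126, 743, 18]) cube([449, 18, 167]);
translate([126, 478, 18]) cube([18, 265, 167]);
translate([557, 478, 18]) cube([18, 265, 167]);


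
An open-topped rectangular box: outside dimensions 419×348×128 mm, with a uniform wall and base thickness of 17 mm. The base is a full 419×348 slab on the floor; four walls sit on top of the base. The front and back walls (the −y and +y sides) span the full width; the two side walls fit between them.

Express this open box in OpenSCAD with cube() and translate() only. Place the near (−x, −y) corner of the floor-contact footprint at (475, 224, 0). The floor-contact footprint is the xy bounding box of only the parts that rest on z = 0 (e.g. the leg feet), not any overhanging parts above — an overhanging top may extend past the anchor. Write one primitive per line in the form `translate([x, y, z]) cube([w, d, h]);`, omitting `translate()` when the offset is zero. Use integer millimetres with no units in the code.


translate([475, 224, 0]) cube([419, 348, 17]);
translate([475, 224, 17]) cube([419, 17, 111]);
translate([475, 555, 17]) cube([419, 17, 111]);
translate([475, 241, 17]) cube([17, 314, 111]);
translate([877, 241, 17]) cube([17, 314, 111]);


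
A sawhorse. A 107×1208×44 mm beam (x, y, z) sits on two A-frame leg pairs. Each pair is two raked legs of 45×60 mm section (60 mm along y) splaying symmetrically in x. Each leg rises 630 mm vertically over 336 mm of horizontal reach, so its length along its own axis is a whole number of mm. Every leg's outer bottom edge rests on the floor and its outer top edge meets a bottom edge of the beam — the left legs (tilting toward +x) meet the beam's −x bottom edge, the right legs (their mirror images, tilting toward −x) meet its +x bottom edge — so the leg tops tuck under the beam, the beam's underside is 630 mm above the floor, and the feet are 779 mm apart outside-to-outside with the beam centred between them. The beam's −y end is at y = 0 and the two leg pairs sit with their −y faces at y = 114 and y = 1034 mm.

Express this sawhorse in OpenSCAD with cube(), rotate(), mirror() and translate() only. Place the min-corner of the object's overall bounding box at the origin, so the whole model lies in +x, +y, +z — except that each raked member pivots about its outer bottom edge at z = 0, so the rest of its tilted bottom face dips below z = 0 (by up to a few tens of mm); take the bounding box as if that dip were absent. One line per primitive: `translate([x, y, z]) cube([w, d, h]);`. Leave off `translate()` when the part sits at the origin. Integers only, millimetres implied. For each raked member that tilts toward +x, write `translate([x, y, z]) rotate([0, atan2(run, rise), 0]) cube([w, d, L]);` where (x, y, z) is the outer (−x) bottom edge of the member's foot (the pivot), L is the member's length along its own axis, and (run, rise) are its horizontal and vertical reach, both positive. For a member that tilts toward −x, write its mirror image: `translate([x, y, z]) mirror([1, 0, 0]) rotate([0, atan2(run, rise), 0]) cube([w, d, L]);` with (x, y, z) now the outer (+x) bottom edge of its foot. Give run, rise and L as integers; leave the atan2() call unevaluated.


translate([336, 0, 630]) cube([107, 1208, 44]);
translate([0, 114, 0]) rotate([0, atan2(336, 630), 0]) cube([45, 60, 714]);
translate([779, 114, 0]) mirror([1, 0, 0]) rotate([0, atan2(336, 630), 0]) cube([45, 60, 714]);
translate([0, 1034, 0]) rotate([0, atan2(336, 630), 0]) cube([45, 60, 714]);
translate([779, 1034, 0]) mirror([1, 0, 0]) rotate([0, atan2(336, 630), 0]) cube([45, 60, 714]);


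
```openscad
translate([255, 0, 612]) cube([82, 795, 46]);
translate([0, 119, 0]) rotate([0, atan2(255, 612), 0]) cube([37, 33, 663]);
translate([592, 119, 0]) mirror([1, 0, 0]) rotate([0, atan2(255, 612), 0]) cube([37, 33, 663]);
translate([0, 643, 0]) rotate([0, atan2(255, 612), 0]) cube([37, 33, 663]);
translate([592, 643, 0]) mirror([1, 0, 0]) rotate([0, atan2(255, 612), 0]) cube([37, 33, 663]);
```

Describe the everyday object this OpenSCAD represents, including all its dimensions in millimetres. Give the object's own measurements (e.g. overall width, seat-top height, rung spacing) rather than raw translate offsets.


A sawhorse. A 82×795×46 mm beam (x, y, z) sits on two A-frame leg pairs. Each pair is two raked legs of 37×33 mm section (33 mm along y) splaying symmetrically in x. Each leg rises 612 mm vertically over 255 mm of horizontal reach and is 663 mm long along its own axis. Every leg's outer bottom edge rests on the floor and its outer top edge meets a bottom edge of the beam — the left legs (tilting toward +x) meet the beam's −x bottom edge, the right legs (their mirror images, tilting toward −x) meet its +x bottom edge — so the leg tops tuck under the beam, the beam's underside is 612 mm above the floor, and the feet are 592 mm apart outside-to-outside with the beam centred between them. The two leg pairs are set in 119 mm from either end of the beam.


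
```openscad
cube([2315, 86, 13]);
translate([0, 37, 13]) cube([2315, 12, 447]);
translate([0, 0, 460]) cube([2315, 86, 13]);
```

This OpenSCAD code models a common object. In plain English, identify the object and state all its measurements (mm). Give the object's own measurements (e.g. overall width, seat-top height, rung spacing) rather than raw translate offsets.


An I-beam lying along x, 2315 mm long. Overall section height 473 mm. Two flanges 86 mm wide (y) and 13 mm thick, one on the floor and one at the top; a web 12 mm thick runs between them, centred on the flange width.


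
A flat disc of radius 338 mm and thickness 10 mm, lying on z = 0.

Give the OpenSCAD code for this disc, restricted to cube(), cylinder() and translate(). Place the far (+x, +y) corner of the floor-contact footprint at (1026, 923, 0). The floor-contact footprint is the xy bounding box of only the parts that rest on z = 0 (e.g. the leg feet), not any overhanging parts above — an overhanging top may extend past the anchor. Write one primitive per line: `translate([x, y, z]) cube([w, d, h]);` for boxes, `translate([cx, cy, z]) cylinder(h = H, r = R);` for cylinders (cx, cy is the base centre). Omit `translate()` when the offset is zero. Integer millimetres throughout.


translate([688, 585, 0]) cylinder(h = 10, r = 338);


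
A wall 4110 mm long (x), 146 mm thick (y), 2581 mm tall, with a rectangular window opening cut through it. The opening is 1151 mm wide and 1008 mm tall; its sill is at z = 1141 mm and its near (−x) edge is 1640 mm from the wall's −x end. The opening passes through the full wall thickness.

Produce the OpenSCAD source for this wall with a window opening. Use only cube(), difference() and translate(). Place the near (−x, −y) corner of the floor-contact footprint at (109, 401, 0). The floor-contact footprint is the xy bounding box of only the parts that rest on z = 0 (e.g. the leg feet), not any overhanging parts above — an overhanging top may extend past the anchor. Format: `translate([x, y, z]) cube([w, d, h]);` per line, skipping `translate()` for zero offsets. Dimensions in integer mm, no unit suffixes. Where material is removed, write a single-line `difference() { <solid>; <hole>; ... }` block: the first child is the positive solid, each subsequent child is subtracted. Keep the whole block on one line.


difference() { translate([109, 401, 0]) cube([4110, 146, 2581]); translate([1749, 401, 1141]) cube([1151, 146, 1008]); }


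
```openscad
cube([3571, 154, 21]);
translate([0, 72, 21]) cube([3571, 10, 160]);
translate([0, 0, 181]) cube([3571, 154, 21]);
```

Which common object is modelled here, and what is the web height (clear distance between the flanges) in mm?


An I-beam. The web height is 160 mm.

Two wide flanges with a thin centred web — an I-beam. Overall 202 mm minus two 21 mm flanges gives a web of 202 − 2·21 = 160 mm.


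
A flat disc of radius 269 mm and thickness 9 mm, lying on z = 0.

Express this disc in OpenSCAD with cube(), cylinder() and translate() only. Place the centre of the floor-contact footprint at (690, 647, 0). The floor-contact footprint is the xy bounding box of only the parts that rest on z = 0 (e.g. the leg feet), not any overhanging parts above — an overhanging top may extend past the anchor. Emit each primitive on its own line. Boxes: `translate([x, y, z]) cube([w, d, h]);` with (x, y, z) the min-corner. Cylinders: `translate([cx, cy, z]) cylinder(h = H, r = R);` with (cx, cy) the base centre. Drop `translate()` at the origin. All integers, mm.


translate([690, 647, 0]) cylinder(h = 9, r = 269);


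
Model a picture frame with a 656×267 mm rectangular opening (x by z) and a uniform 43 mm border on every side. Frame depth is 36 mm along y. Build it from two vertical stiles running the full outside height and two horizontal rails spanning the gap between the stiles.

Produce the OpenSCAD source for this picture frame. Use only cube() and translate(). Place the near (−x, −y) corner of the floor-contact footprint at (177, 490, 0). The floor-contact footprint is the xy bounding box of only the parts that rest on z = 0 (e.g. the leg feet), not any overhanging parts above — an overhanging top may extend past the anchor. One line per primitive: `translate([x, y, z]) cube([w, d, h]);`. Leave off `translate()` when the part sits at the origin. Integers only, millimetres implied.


translate([177, 490, 0]) cube([43, 36, 353]);
translate([876, 490, 0]) cube([43, 36, 353]);
translate([220, 490, 0]) cube([656, 36, 43]);
translate([220, 490, 310]) cube([656, 36, 43]);


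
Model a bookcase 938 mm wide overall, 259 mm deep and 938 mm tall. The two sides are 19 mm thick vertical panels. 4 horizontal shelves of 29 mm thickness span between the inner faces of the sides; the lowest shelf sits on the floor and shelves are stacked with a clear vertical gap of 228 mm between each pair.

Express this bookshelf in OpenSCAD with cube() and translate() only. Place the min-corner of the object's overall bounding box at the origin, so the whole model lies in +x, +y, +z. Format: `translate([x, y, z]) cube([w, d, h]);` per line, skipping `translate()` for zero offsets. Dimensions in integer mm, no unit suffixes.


cube([19, 259, 938]);
translate([919, 0, 0]) cube([19, 259, 938]);
translate([19, 0, 0]) cube([900, 259, 29]);
translate([19, 0, 257]) cube([900, 259, 29]);
translate([19, 0, 514]) cube([900, 259, 29]);
translate([19, 0, 771]) cube([900, 259, 29]);


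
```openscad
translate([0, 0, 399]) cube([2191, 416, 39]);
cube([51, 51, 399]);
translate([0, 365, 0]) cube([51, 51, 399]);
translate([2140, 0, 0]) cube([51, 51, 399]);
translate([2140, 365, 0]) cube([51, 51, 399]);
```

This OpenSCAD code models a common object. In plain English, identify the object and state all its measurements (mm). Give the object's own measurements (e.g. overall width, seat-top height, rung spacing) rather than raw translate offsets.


A bench: a 2191×416 mm seat slab, 39 mm thick, top at z = 438 mm, on four 51×51 mm square legs flush with the seat corners and standing on z = 0.


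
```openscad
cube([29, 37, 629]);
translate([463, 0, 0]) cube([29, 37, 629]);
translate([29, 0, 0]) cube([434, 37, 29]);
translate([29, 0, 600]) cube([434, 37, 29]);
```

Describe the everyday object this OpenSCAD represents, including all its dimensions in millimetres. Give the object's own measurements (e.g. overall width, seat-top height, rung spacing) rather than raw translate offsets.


A rectangular picture frame lying in the x–z plane (depth along y). The opening is 434 mm wide (x) by 571 mm tall (z), surrounded by a border 29 mm wide on all four sides. The frame is 37 mm deep and is made of two full-height vertical stiles with two horizontal rails fitted between them.


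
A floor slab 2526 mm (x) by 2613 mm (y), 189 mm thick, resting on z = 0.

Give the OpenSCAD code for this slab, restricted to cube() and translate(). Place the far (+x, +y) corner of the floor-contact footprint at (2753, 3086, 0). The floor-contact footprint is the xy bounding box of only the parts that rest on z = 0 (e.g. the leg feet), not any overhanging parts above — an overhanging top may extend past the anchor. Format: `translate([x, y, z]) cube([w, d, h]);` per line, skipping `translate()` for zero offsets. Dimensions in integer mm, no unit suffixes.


translate([227, 473, 0]) cube([2526, 2613, 189]);


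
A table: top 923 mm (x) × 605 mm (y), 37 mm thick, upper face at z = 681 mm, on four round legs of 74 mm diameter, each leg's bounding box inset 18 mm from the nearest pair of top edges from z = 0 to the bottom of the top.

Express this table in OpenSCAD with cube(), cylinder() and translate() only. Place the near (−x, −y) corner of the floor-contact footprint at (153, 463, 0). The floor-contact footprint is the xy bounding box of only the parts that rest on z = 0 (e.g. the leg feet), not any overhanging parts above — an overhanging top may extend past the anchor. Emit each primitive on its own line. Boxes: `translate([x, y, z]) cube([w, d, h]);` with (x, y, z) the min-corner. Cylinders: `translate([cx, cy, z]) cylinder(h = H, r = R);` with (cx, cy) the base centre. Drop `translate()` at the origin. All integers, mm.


translate([135, 445, 644]) cube([923, 605, 37]);
translate([190, 500, 0]) cylinder(h = 644, r = 37);
translate([1003, 500, 0]) cylinder(h = 644, r = 37);
translate([190, 995, 0]) cylinder(h = 644, r = 37);
translate([1003, 995, 0]) cylinder(h = 644, r = 37);


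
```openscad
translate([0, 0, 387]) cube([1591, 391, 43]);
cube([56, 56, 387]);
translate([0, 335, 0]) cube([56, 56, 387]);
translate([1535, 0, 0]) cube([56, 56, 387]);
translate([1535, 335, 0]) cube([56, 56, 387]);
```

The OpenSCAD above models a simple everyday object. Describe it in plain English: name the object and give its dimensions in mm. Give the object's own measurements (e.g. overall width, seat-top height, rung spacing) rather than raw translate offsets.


A bench: a 1591×391 mm seat slab, 43 mm thick, top at z = 430 mm, on four 56×56 mm square legs flush with the seat corners and standing on z = 0.


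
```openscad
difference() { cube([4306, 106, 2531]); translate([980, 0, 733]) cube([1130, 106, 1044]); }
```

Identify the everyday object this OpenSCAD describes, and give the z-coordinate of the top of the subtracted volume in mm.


A wall with a window opening. The window head height is 1777 mm.

A wall with a rectangular opening subtracted — a window. Sill at z = 733, opening 1044 mm tall, so the head is at 733 + 1044 = 1777 mm.


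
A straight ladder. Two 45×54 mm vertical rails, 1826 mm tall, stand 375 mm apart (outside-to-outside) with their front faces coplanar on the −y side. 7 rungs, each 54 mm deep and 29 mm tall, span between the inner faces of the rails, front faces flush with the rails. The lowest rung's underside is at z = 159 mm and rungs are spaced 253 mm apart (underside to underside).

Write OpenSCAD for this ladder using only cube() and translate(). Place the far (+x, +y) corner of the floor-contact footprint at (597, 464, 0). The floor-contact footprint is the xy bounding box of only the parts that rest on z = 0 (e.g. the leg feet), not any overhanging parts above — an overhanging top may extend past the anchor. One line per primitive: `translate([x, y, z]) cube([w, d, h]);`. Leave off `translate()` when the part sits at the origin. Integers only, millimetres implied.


// rung span = 375 - 2*45 = 285
// rung[k] z = 159 + k*253
translate([222, 410, 0]) cube([45, 54, 1826]);
translate([552, 410, 0]) cube([45, 54, 1826]);
translate([267, 410, 159]) cube([285, 54, 29]);
translate([267, 410, 412]) cube([285, 54, 29]);
translate([267, 410, 665]) cube([285, 54, 29]);
translate([267, 410, 918]) cube([285, 54, 29]);
translate([267, 410, 1171]) cube([285, 54, 29]);
translate([267, 410, 1424]) cube([285, 54, 29]);
translate([267, 410, 1677]) cube([285, 54, 29]);


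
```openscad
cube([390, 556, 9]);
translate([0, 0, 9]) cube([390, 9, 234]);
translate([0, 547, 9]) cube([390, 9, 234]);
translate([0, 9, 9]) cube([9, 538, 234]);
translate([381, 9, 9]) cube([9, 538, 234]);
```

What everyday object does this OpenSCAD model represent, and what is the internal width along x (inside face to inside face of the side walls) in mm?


An open box. The internal width is 372 mm.

A 390×556 base slab with four walls standing on it — an open box. The base is 390 mm wide and the walls are 9 mm thick, so the internal width is 390 − 2 × 9 = 372 mm.


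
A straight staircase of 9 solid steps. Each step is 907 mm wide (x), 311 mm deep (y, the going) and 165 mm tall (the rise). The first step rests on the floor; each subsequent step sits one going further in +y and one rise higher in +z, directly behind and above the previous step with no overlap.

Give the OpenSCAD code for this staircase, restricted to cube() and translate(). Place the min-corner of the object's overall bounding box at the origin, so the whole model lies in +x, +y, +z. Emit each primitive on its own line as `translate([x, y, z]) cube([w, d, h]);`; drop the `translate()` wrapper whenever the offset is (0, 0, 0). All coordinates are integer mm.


cube([907, 311, 165]);
translate([0, 311, 165]) cube([907, 311, 165]);
translate([0, 622, 330]) cube([907, 311, 165]);
translate([0, 933, 495]) cube([907, 311, 165]);
translate([0, 1244, 660]) cube([907, 311, 165]);
translate([0, 1555, 825]) cube([907, 311, 165]);
translate([0, 1866, 990]) cube([907, 311, 165]);
translate([0, 2177, 1155]) cube([907, 311, 165]);
translate([0, 2488, 1320]) cube([907, 311, 165]);


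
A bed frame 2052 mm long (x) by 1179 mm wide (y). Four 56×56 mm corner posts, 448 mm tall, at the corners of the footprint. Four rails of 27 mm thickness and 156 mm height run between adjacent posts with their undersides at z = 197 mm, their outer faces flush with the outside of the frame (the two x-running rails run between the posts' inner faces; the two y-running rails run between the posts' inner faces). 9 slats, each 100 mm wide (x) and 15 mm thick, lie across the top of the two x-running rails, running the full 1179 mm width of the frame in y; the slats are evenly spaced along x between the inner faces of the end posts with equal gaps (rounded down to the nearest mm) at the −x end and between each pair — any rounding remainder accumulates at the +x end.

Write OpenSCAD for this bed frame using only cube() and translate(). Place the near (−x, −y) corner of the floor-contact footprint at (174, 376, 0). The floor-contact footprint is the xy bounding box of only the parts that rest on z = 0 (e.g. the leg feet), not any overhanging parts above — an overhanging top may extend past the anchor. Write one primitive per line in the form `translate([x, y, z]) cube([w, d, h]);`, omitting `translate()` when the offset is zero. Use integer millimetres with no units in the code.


// slat z = rail_z + rail_h = 197 + 156 = 353
// slat gap = ⌊(1940 − 9·100) / 10⌋ = 104
translate([174, 376, 0]) cube([56, 56, 448]);
translate([174, 1499, 0]) cube([56, 56, 448]);
translate([2170, 376, 0]) cube([56, 56, 448]);
translate([2170, 1499, 0]) cube([56, 56, 448]);
translate([230, 376, 197]) cube([1940, 27, 156]);
translate([230, 1528, 197]) cube([1940, 27, 156]);
translate([174, 432, 197]) cube([27, 1067, 156]);
translate([2199, 432, 197]) cube([27, 1067, 156]);
translate([334, 376, 353]) cube([100, 1179, 15]);
translate([538, 376, 353]) cube([100, 1179, 15]);
translate([742, 376, 353]) cube([100, 1179, 15]);
translate([946, 376, 353]) cube([100, 1179, 15]);
translate([1150, 376, 353]) cube([100, 1179, 15]);
translate([1354, 376, 353]) cube([100, 1179, 15]);
translate([1558, 376, 353]) cube([100, 1179, 15]);
translate([1762, 376, 353]) cube([100, 1179, 15]);
translate([1966, 376, 353]) cube([100, 1179, 15]);


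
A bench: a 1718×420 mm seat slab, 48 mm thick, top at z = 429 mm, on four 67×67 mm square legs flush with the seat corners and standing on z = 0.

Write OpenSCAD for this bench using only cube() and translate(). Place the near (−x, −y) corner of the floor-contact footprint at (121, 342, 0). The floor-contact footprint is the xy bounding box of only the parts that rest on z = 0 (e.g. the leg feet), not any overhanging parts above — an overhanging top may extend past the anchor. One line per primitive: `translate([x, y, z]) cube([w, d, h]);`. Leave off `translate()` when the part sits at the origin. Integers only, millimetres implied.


// leg_h = 429 − 48 = 381
translate([121, 342, 381]) cube([1718, 420, 48]);
translate([121, 342, 0]) cube([67, 67, 381]);
translate([121, 695, 0]) cube([67, 67, 381]);
translate([1772, 342, 0]) cube([67, 67, 381]);
translate([1772, 695, 0]) cube([67, 67, 381]);


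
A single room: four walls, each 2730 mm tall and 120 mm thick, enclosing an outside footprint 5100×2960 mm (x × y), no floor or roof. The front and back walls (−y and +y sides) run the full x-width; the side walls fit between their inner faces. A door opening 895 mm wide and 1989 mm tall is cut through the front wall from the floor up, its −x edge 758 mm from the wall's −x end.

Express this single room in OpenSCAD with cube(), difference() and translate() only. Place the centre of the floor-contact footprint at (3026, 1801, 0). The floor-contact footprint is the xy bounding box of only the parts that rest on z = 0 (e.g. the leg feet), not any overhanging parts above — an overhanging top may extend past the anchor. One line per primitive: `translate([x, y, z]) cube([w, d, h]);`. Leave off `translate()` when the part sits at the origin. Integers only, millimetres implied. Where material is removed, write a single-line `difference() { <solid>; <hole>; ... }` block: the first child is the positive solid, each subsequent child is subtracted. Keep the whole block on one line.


difference() { translate([476, 321, 0]) cube([5100, 120, 2730]); translate([1234, 321, 0]) cube([895, 120, 1989]); }
translate([476, 3161, 0]) cube([5100, 120, 2730]);
translate([476, 441, 0]) cube([120, 2720, 2730]);
translate([5456, 441, 0]) cube([120, 2720, 2730]);


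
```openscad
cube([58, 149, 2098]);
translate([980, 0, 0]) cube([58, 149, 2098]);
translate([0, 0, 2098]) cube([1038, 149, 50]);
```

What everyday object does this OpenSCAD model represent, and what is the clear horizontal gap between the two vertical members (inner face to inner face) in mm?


A door frame. The clear opening width is 922 mm.

Two 2098 mm tall posts with a header on top — a door frame. The left jamb is 58 mm wide at x = 0; the right jamb starts at x = 980. The clear opening is 980 − 58 = 922 mm.


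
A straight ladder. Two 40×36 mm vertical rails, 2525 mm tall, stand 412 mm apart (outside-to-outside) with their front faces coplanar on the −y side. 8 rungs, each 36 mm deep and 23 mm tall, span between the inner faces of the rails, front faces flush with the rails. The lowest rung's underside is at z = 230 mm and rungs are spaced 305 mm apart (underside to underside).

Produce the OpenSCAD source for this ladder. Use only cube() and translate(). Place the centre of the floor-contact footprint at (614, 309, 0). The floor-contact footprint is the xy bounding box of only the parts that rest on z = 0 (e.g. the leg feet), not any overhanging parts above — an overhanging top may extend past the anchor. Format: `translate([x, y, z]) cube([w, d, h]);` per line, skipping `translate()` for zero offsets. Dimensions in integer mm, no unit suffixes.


translate([408, 291, 0]) cube([40, 36, 2525]);
translate([780, 291, 0]) cube([40, 36, 2525]);
translate([448, 291, 230]) cube([332, 36, 23]);
translate([448, 291, 535]) cube([332, 36, 23]);
translate([448, 291, 840]) cube([332, 36, 23]);
translate([448, 291, 1145]) cube([332, 36, 23]);
translate([448, 291, 1450]) cube([332, 36, 23]);
translate([448, 291, 1755]) cube([332, 36, 23]);
translate([448, 291, 2060]) cube([332, 36, 23]);
translate([448, 291, 2365]) cube([332, 36, 23]);


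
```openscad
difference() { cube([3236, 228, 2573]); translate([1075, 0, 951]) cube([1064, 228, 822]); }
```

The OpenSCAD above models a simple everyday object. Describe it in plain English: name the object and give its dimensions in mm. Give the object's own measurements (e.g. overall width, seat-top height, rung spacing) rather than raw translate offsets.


A wall 3236 mm long (x), 228 mm thick (y), 2573 mm tall, with a rectangular window opening cut through it. The opening is 1064 mm wide and 822 mm tall; its sill is at z = 951 mm and its near (−x) edge is 1075 mm from the wall's −x end. The opening passes through the full wall thickness.


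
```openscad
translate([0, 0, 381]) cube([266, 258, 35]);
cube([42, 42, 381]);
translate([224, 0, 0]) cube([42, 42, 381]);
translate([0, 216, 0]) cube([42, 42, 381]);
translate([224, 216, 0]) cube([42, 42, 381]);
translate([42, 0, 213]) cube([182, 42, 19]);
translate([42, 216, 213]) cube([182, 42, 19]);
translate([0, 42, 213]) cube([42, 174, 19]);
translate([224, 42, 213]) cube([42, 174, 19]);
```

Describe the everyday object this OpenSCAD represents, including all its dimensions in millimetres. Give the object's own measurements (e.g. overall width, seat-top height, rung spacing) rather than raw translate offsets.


A simple wooden stool: a rectangular seat 266 mm (x) by 258 mm (y), 35 mm thick, top face at z = 416 mm, on four square legs, each 42×42 mm in cross-section. The legs rest on z = 0, each flush with a corner of the seat. Four stretchers, 42 mm wide and 19 mm tall, connect adjacent legs with their undersides at z = 213 mm, each running between the inner faces of the legs it joins and aligned with the legs' outer faces on the other axis.
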